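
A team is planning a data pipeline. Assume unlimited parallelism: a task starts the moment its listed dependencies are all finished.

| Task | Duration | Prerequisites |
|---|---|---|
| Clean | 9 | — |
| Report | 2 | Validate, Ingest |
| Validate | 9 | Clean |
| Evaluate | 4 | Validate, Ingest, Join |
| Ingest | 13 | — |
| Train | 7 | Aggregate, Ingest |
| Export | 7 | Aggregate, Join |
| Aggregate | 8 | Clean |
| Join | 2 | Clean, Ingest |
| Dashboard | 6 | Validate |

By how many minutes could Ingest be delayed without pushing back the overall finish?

2

Critical path: Clean→Validate→Dashboard = 9+9+6 = 24, so the finish is 24 minutes.
The longest chain containing Ingest totals 22 minutes.
Float = 24 − 22 = 2.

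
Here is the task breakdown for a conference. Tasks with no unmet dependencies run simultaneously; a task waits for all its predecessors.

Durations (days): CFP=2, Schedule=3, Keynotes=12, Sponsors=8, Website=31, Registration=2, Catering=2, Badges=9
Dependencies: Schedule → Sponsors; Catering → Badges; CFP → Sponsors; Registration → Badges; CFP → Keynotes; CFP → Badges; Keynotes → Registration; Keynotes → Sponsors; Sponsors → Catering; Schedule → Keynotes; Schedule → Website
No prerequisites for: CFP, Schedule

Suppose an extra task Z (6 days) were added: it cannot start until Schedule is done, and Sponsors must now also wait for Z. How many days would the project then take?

Originally the project takes 34 days.
With Z inserted, Sponsors now waits for max(Schedule, Keynotes, CFP, Z).
New critical path: Schedule→Keynotes→Sponsors→Catering→Badges = 3+12+8+2+9 = 34 ⇒ 34 days.

34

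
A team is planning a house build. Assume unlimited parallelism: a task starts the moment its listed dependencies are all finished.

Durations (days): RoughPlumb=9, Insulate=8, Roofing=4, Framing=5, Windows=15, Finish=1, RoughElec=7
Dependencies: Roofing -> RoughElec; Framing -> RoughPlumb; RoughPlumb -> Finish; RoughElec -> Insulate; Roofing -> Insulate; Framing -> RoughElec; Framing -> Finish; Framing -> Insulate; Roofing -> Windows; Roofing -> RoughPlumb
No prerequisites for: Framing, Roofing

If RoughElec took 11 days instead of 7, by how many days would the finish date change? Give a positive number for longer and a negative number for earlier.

Baseline: Framing→RoughElec→Insulate = 5+7+8 = 20 → 20 days.
RoughElec lies on that path, so at 11 days the path becomes 24 days.
No other chain overtakes it, so the finish is 24 days.
Change in finish: 24 − 20 = +4 days.

4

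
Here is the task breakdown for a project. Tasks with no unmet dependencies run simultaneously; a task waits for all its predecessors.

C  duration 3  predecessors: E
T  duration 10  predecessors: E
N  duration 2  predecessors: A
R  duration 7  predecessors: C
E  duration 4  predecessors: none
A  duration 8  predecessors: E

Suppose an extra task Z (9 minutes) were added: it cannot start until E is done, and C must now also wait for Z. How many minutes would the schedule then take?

23

Originally the schedule takes 14 minutes.
With Z inserted, C now waits for max(E, Z).
New critical path: E→Z→C→R = 4+9+3+7 = 23 ⇒ 23 minutes.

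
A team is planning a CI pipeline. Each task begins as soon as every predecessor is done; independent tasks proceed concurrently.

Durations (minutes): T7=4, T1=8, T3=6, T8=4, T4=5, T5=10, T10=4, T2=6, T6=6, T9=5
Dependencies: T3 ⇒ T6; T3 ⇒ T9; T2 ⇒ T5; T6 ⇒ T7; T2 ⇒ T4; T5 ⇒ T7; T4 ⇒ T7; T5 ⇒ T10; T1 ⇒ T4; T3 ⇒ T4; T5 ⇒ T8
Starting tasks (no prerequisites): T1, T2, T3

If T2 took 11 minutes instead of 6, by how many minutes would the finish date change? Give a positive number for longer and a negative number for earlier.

As given, the longest chain is T2→T5→T7 = 6+10+4 = 20, so the finish is 20 minutes.
T2 lies on that path, so at 11 minutes the path becomes 25 minutes.
That remains the longest chain; total 25 minutes.
Change in finish: 25 − 20 = +5 minutes.

5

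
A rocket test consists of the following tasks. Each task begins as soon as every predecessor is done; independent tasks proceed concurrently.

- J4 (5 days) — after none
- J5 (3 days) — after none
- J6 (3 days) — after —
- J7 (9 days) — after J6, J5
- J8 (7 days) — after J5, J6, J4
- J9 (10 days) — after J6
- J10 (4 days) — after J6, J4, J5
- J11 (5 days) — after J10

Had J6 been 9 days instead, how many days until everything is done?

19

As given, the longest chain is J4→J10→J11 = 5+4+5 = 14, so the finish is 14 days.
J6 is off the critical path — its longest chain is 13 days, giving 1 of slack.
Now J6→J9 = 9+10 = 19 is longest, so the finish becomes 19 days.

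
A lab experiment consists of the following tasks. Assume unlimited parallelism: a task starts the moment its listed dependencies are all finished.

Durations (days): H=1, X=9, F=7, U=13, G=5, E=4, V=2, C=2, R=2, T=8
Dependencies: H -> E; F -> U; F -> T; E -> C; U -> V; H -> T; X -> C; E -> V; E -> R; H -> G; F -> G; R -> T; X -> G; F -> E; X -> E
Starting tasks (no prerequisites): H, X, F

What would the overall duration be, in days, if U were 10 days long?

23

Baseline: X→E→R→T = 9+4+2+8 = 23 → 23 days.
U has 1 day of float (longest path through it is 22).
The critical path is still X→E→R→T; finish is now 23 days.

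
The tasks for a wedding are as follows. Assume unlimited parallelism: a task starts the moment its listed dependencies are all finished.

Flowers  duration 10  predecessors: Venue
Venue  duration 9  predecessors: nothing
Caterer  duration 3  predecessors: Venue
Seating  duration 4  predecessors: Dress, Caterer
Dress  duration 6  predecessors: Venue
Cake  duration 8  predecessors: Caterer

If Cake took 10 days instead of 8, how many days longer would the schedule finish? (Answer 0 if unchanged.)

2

The binding path is Venue→Caterer→Cake = 9+3+8 = 20; finish at 20 days.
Cake is on the critical path; changing it to 10 makes that path 22 days.
No other chain overtakes it, so the finish is 22 days.
Change in finish: 22 − 20 = +2 days.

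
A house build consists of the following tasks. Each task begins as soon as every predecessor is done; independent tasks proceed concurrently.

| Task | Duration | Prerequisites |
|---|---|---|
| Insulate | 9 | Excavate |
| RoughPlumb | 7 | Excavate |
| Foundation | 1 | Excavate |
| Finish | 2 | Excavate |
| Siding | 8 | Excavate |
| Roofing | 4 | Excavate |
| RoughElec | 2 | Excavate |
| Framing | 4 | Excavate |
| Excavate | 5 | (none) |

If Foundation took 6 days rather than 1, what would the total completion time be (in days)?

The binding path is Excavate→Insulate = 5+9 = 14; finish at 14 days.
The longest path through Foundation is only 6 days, so Foundation has float 8.
No other chain overtakes it, so the finish is 14 days.

14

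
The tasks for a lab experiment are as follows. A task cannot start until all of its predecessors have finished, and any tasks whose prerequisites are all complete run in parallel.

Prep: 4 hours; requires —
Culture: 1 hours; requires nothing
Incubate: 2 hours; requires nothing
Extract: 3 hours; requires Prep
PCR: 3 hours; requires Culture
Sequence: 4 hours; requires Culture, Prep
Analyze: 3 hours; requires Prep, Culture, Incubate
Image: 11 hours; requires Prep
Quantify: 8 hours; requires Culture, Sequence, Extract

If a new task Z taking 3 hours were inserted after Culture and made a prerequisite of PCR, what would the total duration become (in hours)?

Originally the job takes 16 hours.
With Z inserted, PCR now waits for max(Culture, Z).
New critical path: Prep→Sequence→Quantify = 4+4+8 = 16 ⇒ 16 hours.

16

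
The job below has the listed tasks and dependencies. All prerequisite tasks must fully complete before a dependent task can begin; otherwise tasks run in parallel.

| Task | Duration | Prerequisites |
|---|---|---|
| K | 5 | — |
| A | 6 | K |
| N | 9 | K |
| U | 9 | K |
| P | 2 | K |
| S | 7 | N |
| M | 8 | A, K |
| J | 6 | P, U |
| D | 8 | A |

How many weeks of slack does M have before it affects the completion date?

The longest chain is K→N→S = 5+9+7 = 21; overall finish 21 weeks.
M finishes as early as 19 and must finish by 21.
So M can slip 21 − 19 = 2 weeks.

2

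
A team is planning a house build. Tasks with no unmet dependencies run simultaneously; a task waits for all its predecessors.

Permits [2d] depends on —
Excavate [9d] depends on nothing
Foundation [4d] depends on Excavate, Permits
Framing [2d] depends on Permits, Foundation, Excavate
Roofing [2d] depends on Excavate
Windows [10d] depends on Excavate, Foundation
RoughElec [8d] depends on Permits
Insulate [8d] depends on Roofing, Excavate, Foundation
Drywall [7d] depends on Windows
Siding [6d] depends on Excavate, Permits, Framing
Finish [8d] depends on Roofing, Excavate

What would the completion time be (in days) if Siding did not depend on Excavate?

30

With the dependency in place, Excavate→Foundation→Windows→Drywall = 9+4+10+7 = 30 sets the finish at 30 days.
Dropping Excavate→Siding doesn't change Siding's earliest start (15); another predecessor still binds.
The longest chain is now Excavate→Foundation→Windows→Drywall = 9+4+10+7 = 30, so the project takes 30 days.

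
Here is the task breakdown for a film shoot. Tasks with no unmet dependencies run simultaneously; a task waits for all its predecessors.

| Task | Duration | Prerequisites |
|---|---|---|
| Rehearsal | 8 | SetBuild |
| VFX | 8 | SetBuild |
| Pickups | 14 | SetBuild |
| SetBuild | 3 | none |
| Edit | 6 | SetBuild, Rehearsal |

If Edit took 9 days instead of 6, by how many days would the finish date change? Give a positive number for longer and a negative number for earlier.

Baseline: SetBuild→Rehearsal→Edit = 3+8+6 = 17 → 17 days.
Since Edit is critical, the +3 change carries straight to that chain (now 20 days).
That remains the longest chain; total 20 days.
Change in finish: 20 − 17 = +3 days.

3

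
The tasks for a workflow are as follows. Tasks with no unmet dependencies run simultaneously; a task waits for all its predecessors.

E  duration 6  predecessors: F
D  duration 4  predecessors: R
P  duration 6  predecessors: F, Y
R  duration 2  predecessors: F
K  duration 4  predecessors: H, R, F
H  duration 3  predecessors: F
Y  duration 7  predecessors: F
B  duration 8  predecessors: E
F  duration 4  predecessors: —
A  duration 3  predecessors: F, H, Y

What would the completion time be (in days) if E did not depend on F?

With the dependency in place, F→E→B = 4+6+8 = 18 sets the finish at 18 days.
Without F→E, E's earliest start moves from 4 to 0.
After: F→Y→P = 4+7+6 = 17 → 17 days.

17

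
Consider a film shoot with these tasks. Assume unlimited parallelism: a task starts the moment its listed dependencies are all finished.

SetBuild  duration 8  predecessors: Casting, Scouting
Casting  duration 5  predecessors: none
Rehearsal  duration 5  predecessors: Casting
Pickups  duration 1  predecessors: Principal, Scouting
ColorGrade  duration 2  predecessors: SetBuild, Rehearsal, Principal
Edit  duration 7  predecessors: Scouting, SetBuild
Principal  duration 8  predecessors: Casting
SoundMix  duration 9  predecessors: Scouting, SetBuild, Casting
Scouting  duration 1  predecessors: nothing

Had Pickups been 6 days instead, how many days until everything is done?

22

Critical path before the change: Casting→SetBuild→SoundMix = 5+8+9 = 22 giving 22 days.
The longest path through Pickups is only 14 days, so Pickups has float 8.
That remains the longest chain; total 22 days.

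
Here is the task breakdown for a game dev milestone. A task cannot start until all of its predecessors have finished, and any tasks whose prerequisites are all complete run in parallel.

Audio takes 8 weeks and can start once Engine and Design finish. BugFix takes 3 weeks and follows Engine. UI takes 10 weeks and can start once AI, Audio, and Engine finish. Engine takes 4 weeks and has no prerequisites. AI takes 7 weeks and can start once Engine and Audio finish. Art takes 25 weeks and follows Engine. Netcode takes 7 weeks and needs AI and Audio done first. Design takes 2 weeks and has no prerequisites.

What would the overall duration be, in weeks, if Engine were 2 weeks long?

Actual critical path: Engine→Art = 4+25 = 29 ⇒ 29 weeks.
Engine lies on that path, so at 2 weeks the path becomes 27 weeks.
The binding chain switches to Design→Audio→AI→UI = 2+8+7+10 = 27; finish 27 weeks.

27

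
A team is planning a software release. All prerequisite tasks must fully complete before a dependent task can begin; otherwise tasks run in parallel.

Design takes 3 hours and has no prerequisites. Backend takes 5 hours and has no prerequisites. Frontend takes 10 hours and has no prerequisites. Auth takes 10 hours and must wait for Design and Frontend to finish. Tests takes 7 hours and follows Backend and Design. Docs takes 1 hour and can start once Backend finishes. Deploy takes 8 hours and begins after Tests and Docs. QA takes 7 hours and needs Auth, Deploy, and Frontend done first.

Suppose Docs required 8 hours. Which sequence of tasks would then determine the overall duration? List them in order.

Backend, Docs, Deploy, QA

Baseline: Backend→Tests→Deploy→QA = 5+7+8+7 = 27 → 27 hours.
Docs is off the critical path — its longest chain is 21 hours, giving 6 of slack.
The binding chain switches to Backend→Docs→Deploy→QA = 5+8+8+7 = 28; finish 28 hours.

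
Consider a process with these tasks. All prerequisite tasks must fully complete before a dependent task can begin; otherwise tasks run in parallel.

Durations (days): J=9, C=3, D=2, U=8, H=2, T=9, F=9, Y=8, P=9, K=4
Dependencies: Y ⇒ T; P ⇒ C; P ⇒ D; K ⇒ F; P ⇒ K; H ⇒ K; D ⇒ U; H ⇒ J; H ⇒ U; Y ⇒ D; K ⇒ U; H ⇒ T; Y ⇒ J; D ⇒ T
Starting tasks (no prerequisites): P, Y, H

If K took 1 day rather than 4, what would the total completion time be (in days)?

The binding path is P→K→F = 9+4+9 = 22; finish at 22 days.
K is on the critical path; changing it to 1 makes that path 19 days.
New critical path: P→D→T = 9+2+9 = 20 ⇒ 20 days.

20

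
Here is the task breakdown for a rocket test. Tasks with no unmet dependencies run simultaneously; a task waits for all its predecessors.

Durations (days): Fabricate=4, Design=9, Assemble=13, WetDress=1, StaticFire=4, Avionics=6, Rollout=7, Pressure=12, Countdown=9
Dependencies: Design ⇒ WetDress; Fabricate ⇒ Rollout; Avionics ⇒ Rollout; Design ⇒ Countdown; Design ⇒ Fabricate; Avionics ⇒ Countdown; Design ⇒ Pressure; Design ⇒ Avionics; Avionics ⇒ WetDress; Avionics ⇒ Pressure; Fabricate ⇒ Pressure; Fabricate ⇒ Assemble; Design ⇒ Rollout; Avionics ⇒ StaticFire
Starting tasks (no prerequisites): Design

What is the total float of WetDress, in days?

Design→Avionics→Pressure = 9+6+12 = 27 sets the makespan at 27 days.
WetDress finishes as early as 16 and must finish by 27.
Slack of WetDress = 26 − 15 = 11 days.

11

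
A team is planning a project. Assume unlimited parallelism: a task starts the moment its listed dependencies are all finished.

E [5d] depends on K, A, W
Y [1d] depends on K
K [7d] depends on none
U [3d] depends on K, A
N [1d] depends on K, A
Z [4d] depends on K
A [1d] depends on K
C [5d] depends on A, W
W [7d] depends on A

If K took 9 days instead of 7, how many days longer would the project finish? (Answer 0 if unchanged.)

Critical path before the change: K→A→W→E = 7+1+7+5 = 20 giving 20 days.
K is on the critical path; changing it to 9 makes that path 22 days.
That remains the longest chain; total 22 days.
Change in finish: 22 − 20 = +2 days.

2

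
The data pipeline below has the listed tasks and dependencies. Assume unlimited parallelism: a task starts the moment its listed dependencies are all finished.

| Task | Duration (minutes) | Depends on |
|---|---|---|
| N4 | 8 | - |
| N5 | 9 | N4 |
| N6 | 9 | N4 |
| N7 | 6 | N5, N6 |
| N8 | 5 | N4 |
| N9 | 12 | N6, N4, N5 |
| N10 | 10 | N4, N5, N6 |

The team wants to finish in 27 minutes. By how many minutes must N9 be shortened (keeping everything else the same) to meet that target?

2

Current finish: 29 minutes; target: 27.
N9 is on every critical path, so each minute cut from N9 cuts the finish by one (this holds down to a finish of 27).
Need 29 − 27 = 2 minutes off N9 → N9 becomes 10 minutes, finish becomes 27.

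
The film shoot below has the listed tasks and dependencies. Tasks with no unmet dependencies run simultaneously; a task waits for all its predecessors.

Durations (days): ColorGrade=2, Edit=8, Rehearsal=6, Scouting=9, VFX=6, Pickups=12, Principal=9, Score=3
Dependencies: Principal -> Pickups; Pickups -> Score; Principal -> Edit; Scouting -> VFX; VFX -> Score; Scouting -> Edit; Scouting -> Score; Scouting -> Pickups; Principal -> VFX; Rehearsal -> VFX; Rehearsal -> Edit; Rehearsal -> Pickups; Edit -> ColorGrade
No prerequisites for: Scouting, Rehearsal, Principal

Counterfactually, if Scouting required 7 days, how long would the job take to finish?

As given, the longest chain is Scouting→Pickups→Score = 9+12+3 = 24, so the finish is 24 days.
Scouting is on the critical path; changing it to 7 makes that path 22 days.
The binding chain switches to Principal→Pickups→Score = 9+12+3 = 24; finish 24 days.

24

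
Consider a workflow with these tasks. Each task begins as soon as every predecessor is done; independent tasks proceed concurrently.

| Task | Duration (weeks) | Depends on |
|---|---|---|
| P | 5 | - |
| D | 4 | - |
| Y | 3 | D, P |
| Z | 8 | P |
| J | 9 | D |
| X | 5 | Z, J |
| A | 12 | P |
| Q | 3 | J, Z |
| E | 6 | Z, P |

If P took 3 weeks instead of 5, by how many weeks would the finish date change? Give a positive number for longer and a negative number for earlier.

Baseline: P→Z→E = 5+8+6 = 19 → 19 weeks.
Since P is critical, the -2 change carries straight to that chain (now 17 weeks).
New critical path: D→J→X = 4+9+5 = 18 ⇒ 18 weeks.
Change in finish: 18 − 19 = -1 weeks.

-1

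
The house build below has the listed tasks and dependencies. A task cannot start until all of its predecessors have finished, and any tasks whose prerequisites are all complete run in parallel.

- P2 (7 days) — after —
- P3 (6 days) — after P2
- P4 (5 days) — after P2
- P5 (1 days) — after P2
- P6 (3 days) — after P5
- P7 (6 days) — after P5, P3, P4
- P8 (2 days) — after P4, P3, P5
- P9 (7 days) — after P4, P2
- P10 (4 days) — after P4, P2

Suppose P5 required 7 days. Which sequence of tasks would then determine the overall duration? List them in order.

Actual critical path: P2→P3→P7 = 7+6+6 = 19 ⇒ 19 days.
P5 has 5 days of float (longest path through it is 14).
Now P2→P5→P7 = 7+7+6 = 20 is longest, so the finish becomes 20 days.

P2, P5, P7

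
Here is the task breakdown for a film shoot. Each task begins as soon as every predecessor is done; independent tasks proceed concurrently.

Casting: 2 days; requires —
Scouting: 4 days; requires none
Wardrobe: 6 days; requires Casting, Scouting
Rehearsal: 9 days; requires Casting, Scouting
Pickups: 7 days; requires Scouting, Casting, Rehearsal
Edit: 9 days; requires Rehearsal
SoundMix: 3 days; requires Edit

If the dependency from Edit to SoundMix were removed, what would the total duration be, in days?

Original critical path: Scouting→Rehearsal→Edit→SoundMix = 4+9+9+3 = 25 ⇒ 25 days.
Without Edit→SoundMix, SoundMix's earliest start moves from 22 to 0.
After: Scouting→Rehearsal→Edit = 4+9+9 = 22 → 22 days.

22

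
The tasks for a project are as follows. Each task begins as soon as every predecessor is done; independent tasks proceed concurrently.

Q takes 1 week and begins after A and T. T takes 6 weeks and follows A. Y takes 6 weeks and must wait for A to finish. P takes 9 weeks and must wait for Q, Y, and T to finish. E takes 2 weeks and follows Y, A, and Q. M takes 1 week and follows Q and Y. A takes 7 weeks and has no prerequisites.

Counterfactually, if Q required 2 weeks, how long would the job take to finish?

24

The binding path is A→T→Q→P = 7+6+1+9 = 23; finish at 23 weeks.
Since Q is critical, the +1 change carries straight to that chain (now 24 weeks).
No other chain overtakes it, so the finish is 24 weeks.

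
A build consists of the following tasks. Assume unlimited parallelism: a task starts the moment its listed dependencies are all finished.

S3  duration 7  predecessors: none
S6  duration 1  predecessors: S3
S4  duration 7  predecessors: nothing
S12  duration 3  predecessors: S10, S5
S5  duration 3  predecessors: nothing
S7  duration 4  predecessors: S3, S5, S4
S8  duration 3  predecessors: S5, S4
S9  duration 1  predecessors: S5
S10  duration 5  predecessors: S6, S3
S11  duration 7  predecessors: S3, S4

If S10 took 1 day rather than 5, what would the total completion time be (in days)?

Actual critical path: S3→S6→S10→S12 = 7+1+5+3 = 16 ⇒ 16 days.
Since S10 is critical, the -4 change carries straight to that chain (now 12 days).
The binding chain switches to S3→S11 = 7+7 = 14; finish 14 days.

14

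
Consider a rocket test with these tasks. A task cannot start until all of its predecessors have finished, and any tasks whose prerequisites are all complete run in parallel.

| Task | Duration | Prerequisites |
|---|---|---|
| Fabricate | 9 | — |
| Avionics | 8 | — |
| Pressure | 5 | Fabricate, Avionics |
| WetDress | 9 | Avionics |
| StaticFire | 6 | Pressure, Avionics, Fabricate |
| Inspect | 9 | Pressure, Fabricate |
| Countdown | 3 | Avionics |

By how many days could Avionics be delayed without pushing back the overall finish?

1

Fabricate→Pressure→Inspect = 9+5+9 = 23 sets the makespan at 23 days.
Longest path through Avionics: 22 days (earliest finish 8, latest finish 9).
Float = 23 − 22 = 1.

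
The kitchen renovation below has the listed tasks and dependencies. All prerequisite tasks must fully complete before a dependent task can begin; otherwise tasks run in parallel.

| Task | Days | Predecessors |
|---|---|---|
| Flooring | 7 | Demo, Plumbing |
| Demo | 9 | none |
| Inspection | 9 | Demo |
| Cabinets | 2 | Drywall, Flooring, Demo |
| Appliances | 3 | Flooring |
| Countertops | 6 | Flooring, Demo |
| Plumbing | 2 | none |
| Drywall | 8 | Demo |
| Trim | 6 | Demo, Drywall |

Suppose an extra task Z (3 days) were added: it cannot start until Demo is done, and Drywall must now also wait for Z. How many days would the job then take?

26

Originally the job takes 23 days.
With Z inserted, Drywall now waits for max(Demo, Z).
New critical path: Demo→Z→Drywall→Trim = 9+3+8+6 = 26 ⇒ 26 days.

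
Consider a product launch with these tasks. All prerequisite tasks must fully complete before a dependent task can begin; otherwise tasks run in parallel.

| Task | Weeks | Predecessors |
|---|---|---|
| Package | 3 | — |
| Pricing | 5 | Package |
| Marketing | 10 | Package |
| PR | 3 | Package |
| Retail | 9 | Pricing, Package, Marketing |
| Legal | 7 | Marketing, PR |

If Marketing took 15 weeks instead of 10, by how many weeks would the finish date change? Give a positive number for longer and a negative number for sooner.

Critical path before the change: Package→Marketing→Retail = 3+10+9 = 22 giving 22 weeks.
Marketing is on the critical path; changing it to 15 makes that path 27 weeks.
The critical path is still Package→Marketing→Retail; finish is now 27 weeks.
Change in finish: 27 − 22 = +5 weeks.

5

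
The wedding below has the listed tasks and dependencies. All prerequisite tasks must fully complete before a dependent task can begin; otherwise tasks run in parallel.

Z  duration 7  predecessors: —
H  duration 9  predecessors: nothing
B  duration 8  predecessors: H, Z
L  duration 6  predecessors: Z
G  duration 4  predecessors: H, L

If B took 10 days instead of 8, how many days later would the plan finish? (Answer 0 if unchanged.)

2

Baseline: H→B = 9+8 = 17 → 17 days.
Since B is critical, the +2 change carries straight to that chain (now 19 days).
The critical path is still H→B; finish is now 19 days.
Change in finish: 19 − 17 = +2 days.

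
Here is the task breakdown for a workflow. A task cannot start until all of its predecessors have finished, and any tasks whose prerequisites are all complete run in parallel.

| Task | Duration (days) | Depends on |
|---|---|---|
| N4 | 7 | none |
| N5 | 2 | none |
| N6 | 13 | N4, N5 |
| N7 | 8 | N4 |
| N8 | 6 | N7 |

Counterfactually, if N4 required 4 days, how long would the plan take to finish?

18

The binding path is N4→N7→N8 = 7+8+6 = 21; finish at 21 days.
N4 lies on that path, so at 4 days the path becomes 18 days.
No other chain overtakes it, so the finish is 18 days.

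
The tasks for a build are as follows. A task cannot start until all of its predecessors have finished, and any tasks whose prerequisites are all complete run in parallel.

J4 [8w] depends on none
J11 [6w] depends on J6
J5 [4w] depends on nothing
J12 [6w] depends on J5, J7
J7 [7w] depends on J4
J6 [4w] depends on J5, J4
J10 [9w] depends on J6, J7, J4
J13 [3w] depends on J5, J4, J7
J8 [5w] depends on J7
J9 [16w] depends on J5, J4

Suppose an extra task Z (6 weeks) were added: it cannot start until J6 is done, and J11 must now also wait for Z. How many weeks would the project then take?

24

Originally the project takes 24 weeks.
With Z inserted, J11 now waits for max(J6, Z).
New critical path: J4→J6→Z→J11 = 8+4+6+6 = 24 ⇒ 24 weeks.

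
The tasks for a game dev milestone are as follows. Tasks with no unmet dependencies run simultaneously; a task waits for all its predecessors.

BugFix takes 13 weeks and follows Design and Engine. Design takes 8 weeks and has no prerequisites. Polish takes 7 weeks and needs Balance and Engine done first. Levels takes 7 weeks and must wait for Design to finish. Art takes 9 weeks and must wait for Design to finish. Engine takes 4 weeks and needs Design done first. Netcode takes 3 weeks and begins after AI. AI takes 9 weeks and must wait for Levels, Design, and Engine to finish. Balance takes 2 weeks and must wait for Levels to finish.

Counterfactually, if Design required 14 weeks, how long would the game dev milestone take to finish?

33

As given, the longest chain is Design→Levels→AI→Netcode = 8+7+9+3 = 27, so the finish is 27 weeks.
Design lies on that path, so at 14 weeks the path becomes 33 weeks.
The critical path is still Design→Levels→AI→Netcode; finish is now 33 weeks.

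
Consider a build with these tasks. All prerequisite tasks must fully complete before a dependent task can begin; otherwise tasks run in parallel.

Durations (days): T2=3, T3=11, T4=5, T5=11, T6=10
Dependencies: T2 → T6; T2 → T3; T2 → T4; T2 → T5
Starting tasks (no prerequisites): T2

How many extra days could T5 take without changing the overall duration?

T2→T3 = 3+11 = 14 sets the makespan at 14 days.
The longest chain containing T5 totals 14 days.
So T5 can slip 14 − 14 = 0 days.

0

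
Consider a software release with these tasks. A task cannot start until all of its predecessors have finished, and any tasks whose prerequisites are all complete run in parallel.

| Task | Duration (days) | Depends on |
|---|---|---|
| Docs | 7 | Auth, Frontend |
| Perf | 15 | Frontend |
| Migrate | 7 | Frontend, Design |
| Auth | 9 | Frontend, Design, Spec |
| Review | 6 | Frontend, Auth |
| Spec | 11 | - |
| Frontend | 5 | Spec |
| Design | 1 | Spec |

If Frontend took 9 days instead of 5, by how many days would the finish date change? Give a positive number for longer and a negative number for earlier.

4

Actual critical path: Spec→Frontend→Auth→Docs = 11+5+9+7 = 32 ⇒ 32 days.
Frontend is on the critical path; changing it to 9 makes that path 36 days.
No other chain overtakes it, so the finish is 36 days.
Change in finish: 36 − 32 = +4 days.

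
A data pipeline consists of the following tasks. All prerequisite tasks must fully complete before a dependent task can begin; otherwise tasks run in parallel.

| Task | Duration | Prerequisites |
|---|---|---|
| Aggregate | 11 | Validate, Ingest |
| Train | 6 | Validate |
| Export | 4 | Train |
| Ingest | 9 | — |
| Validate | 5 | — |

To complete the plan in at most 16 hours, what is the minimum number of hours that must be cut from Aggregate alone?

Current finish: 20 hours; target: 16.
Aggregate is on every critical path, so each hour cut from Aggregate cuts the finish by one (this holds down to a finish of 15).
Need 20 − 16 = 4 hours off Aggregate → Aggregate becomes 7 hours, finish becomes 16.

4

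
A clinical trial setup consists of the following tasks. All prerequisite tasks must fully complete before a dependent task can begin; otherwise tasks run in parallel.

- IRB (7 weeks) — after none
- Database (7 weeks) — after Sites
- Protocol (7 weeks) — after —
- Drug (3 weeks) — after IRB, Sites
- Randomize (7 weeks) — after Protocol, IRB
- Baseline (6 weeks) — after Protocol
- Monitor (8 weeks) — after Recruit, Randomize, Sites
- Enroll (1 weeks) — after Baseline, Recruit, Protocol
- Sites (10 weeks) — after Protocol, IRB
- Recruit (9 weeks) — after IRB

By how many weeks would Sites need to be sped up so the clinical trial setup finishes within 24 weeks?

Current finish: 25 weeks; target: 24.
Sites is on every critical path, so each week cut from Sites cuts the finish by one (this holds down to a finish of 24).
Need 25 − 24 = 1 week off Sites → Sites becomes 9 weeks, finish becomes 24.

1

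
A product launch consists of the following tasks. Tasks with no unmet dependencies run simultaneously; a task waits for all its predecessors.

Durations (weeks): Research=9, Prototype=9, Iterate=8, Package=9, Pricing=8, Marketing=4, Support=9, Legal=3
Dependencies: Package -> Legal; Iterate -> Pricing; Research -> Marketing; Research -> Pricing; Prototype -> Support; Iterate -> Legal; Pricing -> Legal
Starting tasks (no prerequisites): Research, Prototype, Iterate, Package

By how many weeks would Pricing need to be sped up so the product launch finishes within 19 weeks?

Current finish: 20 weeks; target: 19.
Pricing is on every critical path, so each week cut from Pricing cuts the finish by one (this holds down to a finish of 18).
Need 20 − 19 = 1 week off Pricing → Pricing becomes 7 weeks, finish becomes 19.

1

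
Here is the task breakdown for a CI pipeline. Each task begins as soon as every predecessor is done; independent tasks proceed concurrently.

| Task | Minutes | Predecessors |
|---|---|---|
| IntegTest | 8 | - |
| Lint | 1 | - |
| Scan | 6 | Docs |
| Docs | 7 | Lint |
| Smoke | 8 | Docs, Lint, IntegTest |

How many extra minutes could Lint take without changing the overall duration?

The longest chain is Lint→Docs→Smoke = 1+7+8 = 16; overall finish 16 minutes.
The longest chain containing Lint totals 16 minutes.
Slack of Lint = 0 − 0 = 0 minutes.

0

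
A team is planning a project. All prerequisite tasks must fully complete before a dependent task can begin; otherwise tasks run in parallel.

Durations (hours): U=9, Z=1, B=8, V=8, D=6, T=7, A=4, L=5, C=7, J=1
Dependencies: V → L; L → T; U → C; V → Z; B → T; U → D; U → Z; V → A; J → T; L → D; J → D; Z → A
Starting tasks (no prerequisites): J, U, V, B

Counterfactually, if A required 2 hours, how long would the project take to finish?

20

As given, the longest chain is V→L→T = 8+5+7 = 20, so the finish is 20 hours.
The longest path through A is only 14 hours, so A has float 6.
The critical path is still V→L→T; finish is now 20 hours.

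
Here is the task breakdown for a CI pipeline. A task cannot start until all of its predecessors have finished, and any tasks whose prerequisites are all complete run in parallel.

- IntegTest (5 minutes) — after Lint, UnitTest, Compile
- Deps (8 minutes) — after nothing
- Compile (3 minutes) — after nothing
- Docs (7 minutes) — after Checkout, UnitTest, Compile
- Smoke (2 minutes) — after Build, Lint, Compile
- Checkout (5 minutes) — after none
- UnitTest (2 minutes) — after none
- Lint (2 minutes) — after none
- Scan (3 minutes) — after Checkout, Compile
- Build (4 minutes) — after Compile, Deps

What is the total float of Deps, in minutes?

Critical path: Deps→Build→Smoke = 8+4+2 = 14, so the finish is 14 minutes.
The longest chain containing Deps totals 14 minutes.
Float = 14 − 14 = 0.

0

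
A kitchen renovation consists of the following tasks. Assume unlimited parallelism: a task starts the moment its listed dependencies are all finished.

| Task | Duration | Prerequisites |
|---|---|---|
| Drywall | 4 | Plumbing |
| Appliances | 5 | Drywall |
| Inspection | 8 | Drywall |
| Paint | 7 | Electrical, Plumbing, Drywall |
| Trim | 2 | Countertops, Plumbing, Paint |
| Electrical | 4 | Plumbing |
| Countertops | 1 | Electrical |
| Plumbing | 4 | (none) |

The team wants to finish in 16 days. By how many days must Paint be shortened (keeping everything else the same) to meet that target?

Current finish: 17 days; target: 16.
Paint is on every critical path, so each day cut from Paint cuts the finish by one (this holds down to a finish of 16).
Need 17 − 16 = 1 day off Paint → Paint becomes 6 days, finish becomes 16.

1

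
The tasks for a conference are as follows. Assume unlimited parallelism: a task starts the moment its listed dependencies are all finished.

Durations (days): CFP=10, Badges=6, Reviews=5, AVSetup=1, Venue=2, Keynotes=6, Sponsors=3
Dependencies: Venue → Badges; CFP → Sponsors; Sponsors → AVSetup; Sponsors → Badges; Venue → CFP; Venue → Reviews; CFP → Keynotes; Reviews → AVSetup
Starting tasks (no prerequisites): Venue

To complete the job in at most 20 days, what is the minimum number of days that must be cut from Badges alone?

1

Current finish: 21 days; target: 20.
Badges is on every critical path, so each day cut from Badges cuts the finish by one (this holds down to a finish of 18).
Need 21 − 20 = 1 day off Badges → Badges becomes 5 days, finish becomes 20.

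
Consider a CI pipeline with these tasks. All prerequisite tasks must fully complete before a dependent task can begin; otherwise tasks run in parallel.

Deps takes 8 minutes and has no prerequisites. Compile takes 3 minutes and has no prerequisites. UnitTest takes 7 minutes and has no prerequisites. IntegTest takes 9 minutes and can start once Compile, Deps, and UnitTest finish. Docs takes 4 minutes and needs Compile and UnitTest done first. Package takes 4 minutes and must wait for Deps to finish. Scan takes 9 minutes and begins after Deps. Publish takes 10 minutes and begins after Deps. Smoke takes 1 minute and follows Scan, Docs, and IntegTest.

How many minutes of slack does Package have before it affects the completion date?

Deps→IntegTest→Smoke = 8+9+1 = 18 sets the makespan at 18 minutes.
The longest chain containing Package totals 12 minutes.
Slack of Package = 14 − 8 = 6 minutes.

6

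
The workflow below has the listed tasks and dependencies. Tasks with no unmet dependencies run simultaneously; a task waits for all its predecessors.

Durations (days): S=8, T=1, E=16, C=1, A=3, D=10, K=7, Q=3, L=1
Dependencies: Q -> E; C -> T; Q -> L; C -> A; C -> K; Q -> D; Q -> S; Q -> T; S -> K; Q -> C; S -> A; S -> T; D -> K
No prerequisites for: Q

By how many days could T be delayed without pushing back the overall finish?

8

Critical path: Q→D→K = 3+10+7 = 20, so the finish is 20 days.
T finishes as early as 12 and must finish by 20.
Float = 20 − 12 = 8.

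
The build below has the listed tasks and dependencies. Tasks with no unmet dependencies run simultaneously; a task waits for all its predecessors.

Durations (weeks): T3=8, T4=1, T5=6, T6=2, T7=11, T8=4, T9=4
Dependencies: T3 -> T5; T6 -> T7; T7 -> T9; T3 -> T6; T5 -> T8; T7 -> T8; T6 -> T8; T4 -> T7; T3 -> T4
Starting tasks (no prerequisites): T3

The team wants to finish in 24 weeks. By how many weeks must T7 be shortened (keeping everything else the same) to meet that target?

Current finish: 25 weeks; target: 24.
T7 is on every critical path, so each week cut from T7 cuts the finish by one (this holds down to a finish of 18).
Need 25 − 24 = 1 week off T7 → T7 becomes 10 weeks, finish becomes 24.

1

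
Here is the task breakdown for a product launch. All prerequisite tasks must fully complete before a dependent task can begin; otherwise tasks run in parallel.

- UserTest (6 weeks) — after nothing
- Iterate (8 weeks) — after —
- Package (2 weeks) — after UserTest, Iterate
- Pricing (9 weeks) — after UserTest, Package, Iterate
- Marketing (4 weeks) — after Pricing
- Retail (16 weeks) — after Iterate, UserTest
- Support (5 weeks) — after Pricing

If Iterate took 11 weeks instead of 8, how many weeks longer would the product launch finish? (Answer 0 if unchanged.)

3

Actual critical path: Iterate→Package→Pricing→Support = 8+2+9+5 = 24 ⇒ 24 weeks.
Iterate is on the critical path; changing it to 11 makes that path 27 weeks.
No other chain overtakes it, so the finish is 27 weeks.
Change in finish: 27 − 24 = +3 weeks.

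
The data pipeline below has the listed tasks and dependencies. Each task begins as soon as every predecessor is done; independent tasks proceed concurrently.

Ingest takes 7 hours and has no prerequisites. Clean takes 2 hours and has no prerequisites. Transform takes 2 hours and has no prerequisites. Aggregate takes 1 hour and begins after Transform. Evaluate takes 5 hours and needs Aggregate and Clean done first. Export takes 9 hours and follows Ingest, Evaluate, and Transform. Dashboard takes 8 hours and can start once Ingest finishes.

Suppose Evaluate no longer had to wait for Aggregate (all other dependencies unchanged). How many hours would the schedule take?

Original critical path: Transform→Aggregate→Evaluate→Export = 2+1+5+9 = 17 ⇒ 17 hours.
Without Aggregate→Evaluate, Evaluate's earliest start moves from 3 to 2.
After: Ingest→Export = 7+9 = 16 → 16 hours.

16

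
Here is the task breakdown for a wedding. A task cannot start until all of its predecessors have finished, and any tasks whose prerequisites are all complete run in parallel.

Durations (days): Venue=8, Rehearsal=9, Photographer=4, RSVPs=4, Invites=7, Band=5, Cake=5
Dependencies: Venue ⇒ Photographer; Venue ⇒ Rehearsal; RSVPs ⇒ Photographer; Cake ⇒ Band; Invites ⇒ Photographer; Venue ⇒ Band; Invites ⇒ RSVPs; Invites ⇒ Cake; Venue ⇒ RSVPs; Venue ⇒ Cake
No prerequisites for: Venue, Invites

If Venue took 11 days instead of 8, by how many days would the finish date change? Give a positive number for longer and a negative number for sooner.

3

Critical path before the change: Venue→Cake→Band = 8+5+5 = 18 giving 18 days.
Venue lies on that path, so at 11 days the path becomes 21 days.
No other chain overtakes it, so the finish is 21 days.
Change in finish: 21 − 18 = +3 days.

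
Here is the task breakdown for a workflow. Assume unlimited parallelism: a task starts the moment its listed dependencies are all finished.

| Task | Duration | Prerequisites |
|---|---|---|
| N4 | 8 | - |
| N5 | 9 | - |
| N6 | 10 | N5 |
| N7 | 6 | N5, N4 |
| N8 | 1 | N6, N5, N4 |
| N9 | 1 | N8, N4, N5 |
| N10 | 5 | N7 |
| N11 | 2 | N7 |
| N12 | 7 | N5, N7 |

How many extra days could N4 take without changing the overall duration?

The longest chain is N5→N7→N12 = 9+6+7 = 22; overall finish 22 days.
The longest chain containing N4 totals 21 days.
So N4 can slip 9 − 8 = 1 day.

1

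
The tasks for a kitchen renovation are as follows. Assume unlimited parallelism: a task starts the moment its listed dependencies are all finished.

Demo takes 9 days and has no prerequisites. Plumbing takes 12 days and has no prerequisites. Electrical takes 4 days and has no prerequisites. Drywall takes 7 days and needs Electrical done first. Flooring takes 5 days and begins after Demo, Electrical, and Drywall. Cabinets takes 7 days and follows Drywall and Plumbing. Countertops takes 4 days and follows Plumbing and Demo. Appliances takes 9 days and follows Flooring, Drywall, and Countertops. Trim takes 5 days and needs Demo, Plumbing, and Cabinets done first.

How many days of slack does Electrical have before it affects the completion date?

0

The longest chain is Plumbing→Countertops→Appliances = 12+4+9 = 25; overall finish 25 days.
Longest path through Electrical: 25 days (earliest finish 4, latest finish 4).
Slack of Electrical = 0 − 0 = 0 days.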